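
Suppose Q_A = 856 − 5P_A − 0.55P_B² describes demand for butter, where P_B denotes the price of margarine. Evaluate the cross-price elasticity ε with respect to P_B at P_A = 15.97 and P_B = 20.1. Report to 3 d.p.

At P_A = 15.97 and P_B = 20.1: Q_A = 553.944.
∂Q_A/∂P_B = -1.1P_B = -1.1(20.1) = -22.1100.
ε = (∂Q_A/∂P_B)(P_B/Q_A) = -22.1100 × (20.1/553.944) ≈ -0.802.
ε < 0: complements.

-0.802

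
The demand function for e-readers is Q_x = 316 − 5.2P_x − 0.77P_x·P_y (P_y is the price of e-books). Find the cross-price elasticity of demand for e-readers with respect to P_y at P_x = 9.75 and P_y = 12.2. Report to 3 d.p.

-0.527

At P_x = 9.75 and P_y = 12.2: Q_x = 173.709.
∂Q_x/∂P_y = -0.77P_x = -0.77(9.75) = -7.5075.
ε = (∂Q_x/∂P_y)(P_y/Q_x) = -7.5075 × (12.2/173.709) ≈ -0.527.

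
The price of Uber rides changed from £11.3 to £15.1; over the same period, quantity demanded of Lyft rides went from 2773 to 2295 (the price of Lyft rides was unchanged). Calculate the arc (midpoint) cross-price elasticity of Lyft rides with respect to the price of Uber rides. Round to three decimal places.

-0.655

ΔQ_A = 2295 − 2773 = -478; ΔP_B = 15.1 − 11.3 = 3.8.
Midpoints: Q̄_A = 2534.0, P̄_B = 13.20.
ε = (ΔQ_A/Q̄_A)/(ΔP_B/P̄_B) = (-478/2534.0)/(3.8/13.20) ≈ -0.655.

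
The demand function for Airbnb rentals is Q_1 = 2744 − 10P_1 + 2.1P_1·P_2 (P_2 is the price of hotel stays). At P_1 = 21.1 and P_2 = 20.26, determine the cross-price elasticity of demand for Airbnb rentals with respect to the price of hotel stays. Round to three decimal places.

0.262

At P_1 = 21.1 and P_2 = 20.26: Q_1 = 3430.721.
∂Q_1/∂P_2 = 2.1P_1 = 2.1(21.1) = 44.3100.
ε = (∂Q_1/∂P_2)(P_2/Q_1) = 44.3100 × (20.26/3430.721) ≈ 0.262.
ε > 0: substitutes.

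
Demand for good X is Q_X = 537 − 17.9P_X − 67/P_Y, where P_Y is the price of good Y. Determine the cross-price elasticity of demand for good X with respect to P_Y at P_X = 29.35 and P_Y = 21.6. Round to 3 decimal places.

At P_X = 29.35 and P_Y = 21.6: Q_X = 8.533.
∂Q_X/∂P_Y = 67/P_Y² = 0.1436.
ε = (∂Q_X/∂P_Y)(P_Y/Q_X) = 0.1436 × (21.6/8.533) ≈ 0.364.

0.364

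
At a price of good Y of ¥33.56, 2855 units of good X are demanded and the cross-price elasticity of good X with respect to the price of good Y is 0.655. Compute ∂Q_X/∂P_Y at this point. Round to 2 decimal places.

55.72

ε = (∂Q_X/∂P_Y)·(P_Y/Q_X) ⇒ ∂Q_X/∂P_Y = ε·Q_X/P_Y = 0.655 × 2855/33.56 ≈ 55.72.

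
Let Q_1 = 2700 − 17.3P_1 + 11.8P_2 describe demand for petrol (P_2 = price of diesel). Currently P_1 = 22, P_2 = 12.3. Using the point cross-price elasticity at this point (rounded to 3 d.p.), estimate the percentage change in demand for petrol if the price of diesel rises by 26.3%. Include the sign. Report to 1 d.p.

1.6%

At P_1 = 22, P_2 = 12.3: Q_1 = 2464.54.
∂Q_1/∂P_2 = 11.8.
ε = (∂Q_1/∂P_2)(P_2/Q_1) = 11.8000 × 12.3/2464.54 ≈ 0.059.
%ΔQ_1 ≈ ε × %ΔP_2 = 0.059 × (26.3%) = 1.6%.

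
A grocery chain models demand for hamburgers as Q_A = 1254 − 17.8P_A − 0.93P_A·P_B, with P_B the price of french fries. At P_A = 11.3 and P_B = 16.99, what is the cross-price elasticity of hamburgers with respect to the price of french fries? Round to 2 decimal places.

-0.20

At P_A = 11.3 and P_B = 16.99: Q_A = 874.312.
∂Q_A/∂P_B = -0.93P_A = -0.93(11.3) = -10.5090.
ε = (∂Q_A/∂P_B)(P_B/Q_A) = -10.5090 × (16.99/874.312) ≈ -0.20.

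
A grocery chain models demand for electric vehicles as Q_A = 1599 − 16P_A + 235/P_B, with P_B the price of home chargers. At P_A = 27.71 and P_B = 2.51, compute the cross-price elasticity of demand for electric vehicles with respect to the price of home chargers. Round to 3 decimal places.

At P_A = 27.71 and P_B = 2.51: Q_A = 1249.265.
∂Q_A/∂P_B = −235/P_B² = -37.3010.
ε = (∂Q_A/∂P_B)(P_B/Q_A) = -37.3010 × (2.51/1249.265) ≈ -0.075.

-0.075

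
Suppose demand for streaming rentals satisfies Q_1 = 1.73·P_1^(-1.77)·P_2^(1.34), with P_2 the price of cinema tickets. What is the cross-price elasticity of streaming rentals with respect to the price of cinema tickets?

In a log-linear (constant-elasticity) demand function, the coefficient on the exponent of P_2 is the cross-price elasticity.
ε = 1.34. Positive, so streaming rentals and cinema tickets are substitutes.

1.34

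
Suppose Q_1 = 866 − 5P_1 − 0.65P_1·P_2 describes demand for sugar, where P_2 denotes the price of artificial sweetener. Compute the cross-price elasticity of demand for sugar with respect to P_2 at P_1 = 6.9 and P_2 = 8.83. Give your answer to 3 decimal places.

-0.050

At P_1 = 6.9 and P_2 = 8.83: Q_1 = 791.897.
∂Q_1/∂P_2 = -0.65P_1 = -0.65(6.9) = -4.4850.
ε = (∂Q_1/∂P_2)(P_2/Q_1) = -4.4850 × (8.83/791.897) ≈ -0.050.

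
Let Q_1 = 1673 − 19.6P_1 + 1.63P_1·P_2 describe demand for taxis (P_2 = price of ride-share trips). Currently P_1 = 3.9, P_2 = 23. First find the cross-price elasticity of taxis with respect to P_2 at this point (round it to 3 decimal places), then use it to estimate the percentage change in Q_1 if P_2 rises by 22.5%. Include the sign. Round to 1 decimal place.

1.9%

At P_1 = 3.9, P_2 = 23: Q_1 = 1742.771.
∂Q_1/∂P_2 = 1.63P_1 = 6.3570.
ε = (∂Q_1/∂P_2)(P_2/Q_1) = 6.3570 × 23/1742.771 ≈ 0.084.
%ΔQ_1 ≈ ε × %ΔP_2 = 0.084 × (22.5%) = 1.9%.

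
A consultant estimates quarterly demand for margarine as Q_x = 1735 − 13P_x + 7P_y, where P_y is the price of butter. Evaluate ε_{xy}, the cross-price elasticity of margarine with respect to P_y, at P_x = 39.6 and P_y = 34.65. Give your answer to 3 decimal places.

At P_x = 39.6 and P_y = 34.65: Q_x = 1462.75.
∂Q_x/∂P_y = 7.
ε = (∂Q_x/∂P_y)(P_y/Q_x) = 7 × (34.65/1462.75) ≈ 0.166.

0.166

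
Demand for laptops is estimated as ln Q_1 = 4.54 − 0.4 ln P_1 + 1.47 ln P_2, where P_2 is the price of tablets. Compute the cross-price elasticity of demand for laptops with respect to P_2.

In a log-linear (constant-elasticity) demand function, the coefficient on ln P_2 is the cross-price elasticity.
ε = 1.47. Positive, so laptops and tablets are substitutes.

1.47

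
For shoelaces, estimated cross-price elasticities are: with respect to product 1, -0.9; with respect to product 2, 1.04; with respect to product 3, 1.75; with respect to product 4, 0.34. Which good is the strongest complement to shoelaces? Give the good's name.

product 1

Complements have ε < 0. The most negative value is -0.9 (product 1).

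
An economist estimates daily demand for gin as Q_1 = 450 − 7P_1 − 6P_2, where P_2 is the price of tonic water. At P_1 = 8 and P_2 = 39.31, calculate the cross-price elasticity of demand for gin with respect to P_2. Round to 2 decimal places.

-1.49

At P_1 = 8 and P_2 = 39.31: Q_1 = 158.14.
∂Q_1/∂P_2 = -6.
ε = (∂Q_1/∂P_2)(P_2/Q_1) = -6 × (39.31/158.14) ≈ -1.49.
Since ε < 0, gin and tonic water are complements.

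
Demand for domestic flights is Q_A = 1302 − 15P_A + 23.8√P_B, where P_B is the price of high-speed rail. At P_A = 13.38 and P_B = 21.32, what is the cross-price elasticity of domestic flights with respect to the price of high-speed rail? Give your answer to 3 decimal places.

0.045

At P_A = 13.38 and P_B = 21.32: Q_A = 1211.193.
∂Q_A/∂P_B = 23.8/(2√P_B) = 23.8/(2√21.32) = 2.5772.
ε = (∂Q_A/∂P_B)(P_B/Q_A) = 2.5772 × (21.32/1211.193) ≈ 0.045.
ε > 0: substitutes.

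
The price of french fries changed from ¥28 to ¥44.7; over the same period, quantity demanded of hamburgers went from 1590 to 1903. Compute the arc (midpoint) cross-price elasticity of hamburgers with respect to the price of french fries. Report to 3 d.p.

ΔQ_A = 1903 − 1590 = 313; ΔP_B = 44.7 − 28 = 16.7.
Midpoints: Q̄_A = 1746.5, P̄_B = 36.35.
ε = (ΔQ_A/Q̄_A)/(ΔP_B/P̄_B) = (313/1746.5)/(16.7/36.35) ≈ 0.390.

0.390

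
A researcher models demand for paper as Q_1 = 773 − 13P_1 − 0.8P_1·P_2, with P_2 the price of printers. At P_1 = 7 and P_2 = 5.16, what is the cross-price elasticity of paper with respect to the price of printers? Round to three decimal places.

At P_1 = 7 and P_2 = 5.16: Q_1 = 653.104.
∂Q_1/∂P_2 = -0.8P_1 = -0.8(7) = -5.6000.
ε = (∂Q_1/∂P_2)(P_2/Q_1) = -5.6000 × (5.16/653.104) ≈ -0.044.
ε < 0: complements.

-0.044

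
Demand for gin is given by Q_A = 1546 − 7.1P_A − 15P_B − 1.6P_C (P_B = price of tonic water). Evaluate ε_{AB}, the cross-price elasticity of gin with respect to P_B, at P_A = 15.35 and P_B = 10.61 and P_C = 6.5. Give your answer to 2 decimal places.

At P_A = 15.35 and P_B = 10.61 and P_C = 6.5: Q_A = 1267.465.
∂Q_A/∂P_B = -15.
ε = (∂Q_A/∂P_B)(P_B/Q_A) = -15 × (10.61/1267.465) ≈ -0.13.
Since ε < 0, gin and tonic water are complements.

-0.13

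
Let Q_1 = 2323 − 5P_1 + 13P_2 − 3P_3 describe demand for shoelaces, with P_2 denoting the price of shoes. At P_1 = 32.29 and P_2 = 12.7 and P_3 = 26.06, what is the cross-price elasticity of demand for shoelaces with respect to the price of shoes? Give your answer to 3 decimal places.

0.073

At P_1 = 32.29 and P_2 = 12.7 and P_3 = 26.06: Q_1 = 2248.47.
∂Q_1/∂P_2 = 13.
ε = (∂Q_1/∂P_2)(P_2/Q_1) = 13 × (12.7/2248.47) ≈ 0.073.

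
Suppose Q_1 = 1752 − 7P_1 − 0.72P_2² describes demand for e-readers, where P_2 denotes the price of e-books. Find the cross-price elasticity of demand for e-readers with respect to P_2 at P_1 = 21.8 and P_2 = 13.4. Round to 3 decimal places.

-0.176

At P_1 = 21.8 and P_2 = 13.4: Q_1 = 1470.117.
∂Q_1/∂P_2 = -1.44P_2 = -1.44(13.4) = -19.2960.
ε = (∂Q_1/∂P_2)(P_2/Q_1) = -19.2960 × (13.4/1470.117) ≈ -0.176.
ε < 0: complements.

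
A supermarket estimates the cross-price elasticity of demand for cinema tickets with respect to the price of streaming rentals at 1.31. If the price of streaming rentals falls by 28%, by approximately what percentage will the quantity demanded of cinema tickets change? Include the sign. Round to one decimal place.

-36.7%

%ΔQ ≈ ε × %ΔP of streaming rentals = 1.31 × (-28%) = -36.7%.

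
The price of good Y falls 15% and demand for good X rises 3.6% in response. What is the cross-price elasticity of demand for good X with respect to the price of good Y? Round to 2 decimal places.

ε = (%ΔQ of good X) / (%ΔP of good Y) = (3.6%) / (-15%) ≈ -0.24.
Negative cross-price elasticity: complements.

-0.24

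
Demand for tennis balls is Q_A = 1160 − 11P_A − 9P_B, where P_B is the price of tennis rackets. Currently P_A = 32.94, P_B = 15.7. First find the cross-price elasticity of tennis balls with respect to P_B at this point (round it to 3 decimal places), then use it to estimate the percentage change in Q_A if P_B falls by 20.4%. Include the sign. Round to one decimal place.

4.4%

At P_A = 32.94, P_B = 15.7: Q_A = 656.36.
∂Q_A/∂P_B = -9.
ε = (∂Q_A/∂P_B)(P_B/Q_A) = -9.0000 × 15.7/656.36 ≈ -0.215.
%ΔQ_A ≈ ε × %ΔP_B = -0.215 × (-20.4%) = 4.4%.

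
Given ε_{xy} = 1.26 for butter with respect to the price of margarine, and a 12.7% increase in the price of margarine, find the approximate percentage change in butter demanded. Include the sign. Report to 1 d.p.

%ΔQ ≈ ε × %ΔP of margarine = 1.26 × (12.7%) = 16.0%.
Demand for butter rises by about 16.0%.

16.0%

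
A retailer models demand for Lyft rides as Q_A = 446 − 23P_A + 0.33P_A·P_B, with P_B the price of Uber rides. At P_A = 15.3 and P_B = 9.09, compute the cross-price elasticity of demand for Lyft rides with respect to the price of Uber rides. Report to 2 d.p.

0.33

At P_A = 15.3 and P_B = 9.09: Q_A = 139.995.
∂Q_A/∂P_B = 0.33P_A = 0.33(15.3) = 5.0490.
ε = (∂Q_A/∂P_B)(P_B/Q_A) = 5.0490 × (9.09/139.995) ≈ 0.33.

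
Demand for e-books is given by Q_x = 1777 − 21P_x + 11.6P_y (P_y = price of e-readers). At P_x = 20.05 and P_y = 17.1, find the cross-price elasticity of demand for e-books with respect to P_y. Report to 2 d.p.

0.13

At P_x = 20.05 and P_y = 17.1: Q_x = 1554.31.
∂Q_x/∂P_y = 11.6.
ε = (∂Q_x/∂P_y)(P_y/Q_x) = 11.6 × (17.1/1554.31) ≈ 0.13.
Since ε > 0, e-books and e-readers are substitutes.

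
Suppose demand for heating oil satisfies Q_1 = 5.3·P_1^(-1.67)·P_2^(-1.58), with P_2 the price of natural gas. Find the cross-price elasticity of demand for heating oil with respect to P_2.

In a log-linear (constant-elasticity) demand function, the coefficient on the exponent of P_2 is the cross-price elasticity.
ε = -1.58. Negative, so heating oil and natural gas are complements.

-1.58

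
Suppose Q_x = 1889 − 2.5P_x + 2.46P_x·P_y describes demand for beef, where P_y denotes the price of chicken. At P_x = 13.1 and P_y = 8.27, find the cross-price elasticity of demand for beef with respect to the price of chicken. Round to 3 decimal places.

At P_x = 13.1 and P_y = 8.27: Q_x = 2122.759.
∂Q_x/∂P_y = 2.46P_x = 2.46(13.1) = 32.2260.
ε = (∂Q_x/∂P_y)(P_y/Q_x) = 32.2260 × (8.27/2122.759) ≈ 0.126.
ε > 0: substitutes.

0.126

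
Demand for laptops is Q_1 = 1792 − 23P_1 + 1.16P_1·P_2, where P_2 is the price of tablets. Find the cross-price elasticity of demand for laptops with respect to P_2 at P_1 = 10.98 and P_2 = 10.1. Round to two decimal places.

At P_1 = 10.98 and P_2 = 10.1: Q_1 = 1668.102.
∂Q_1/∂P_2 = 1.16P_1 = 1.16(10.98) = 12.7368.
ε = (∂Q_1/∂P_2)(P_2/Q_1) = 12.7368 × (10.1/1668.102) ≈ 0.08.

0.08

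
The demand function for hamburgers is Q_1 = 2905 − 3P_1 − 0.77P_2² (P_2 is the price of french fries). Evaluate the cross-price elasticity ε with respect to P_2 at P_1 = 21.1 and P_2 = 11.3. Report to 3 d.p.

-0.072

At P_1 = 21.1 and P_2 = 11.3: Q_1 = 2743.379.
∂Q_1/∂P_2 = -1.54P_2 = -1.54(11.3) = -17.4020.
ε = (∂Q_1/∂P_2)(P_2/Q_1) = -17.4020 × (11.3/2743.379) ≈ -0.072.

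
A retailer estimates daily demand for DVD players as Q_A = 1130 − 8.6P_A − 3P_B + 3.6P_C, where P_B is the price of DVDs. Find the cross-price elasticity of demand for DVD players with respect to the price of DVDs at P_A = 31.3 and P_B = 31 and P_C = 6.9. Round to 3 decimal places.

At P_A = 31.3 and P_B = 31 and P_C = 6.9: Q_A = 792.66.
∂Q_A/∂P_B = -3.
ε = (∂Q_A/∂P_B)(P_B/Q_A) = -3 × (31/792.66) ≈ -0.117.
Since ε < 0, DVD players and DVDs are complements.

-0.117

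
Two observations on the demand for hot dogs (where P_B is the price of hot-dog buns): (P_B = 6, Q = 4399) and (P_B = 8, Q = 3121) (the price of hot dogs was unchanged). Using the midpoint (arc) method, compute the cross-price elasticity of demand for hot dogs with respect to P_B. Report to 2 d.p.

ΔQ_A = 3121 − 4399 = -1278; ΔP_B = 8 − 6 = 2.
Midpoints: Q̄_A = 3760.0, P̄_B = 7.00.
ε = (ΔQ_A/Q̄_A)/(ΔP_B/P̄_B) = (-1278/3760.0)/(2/7.00) ≈ -1.19.

-1.19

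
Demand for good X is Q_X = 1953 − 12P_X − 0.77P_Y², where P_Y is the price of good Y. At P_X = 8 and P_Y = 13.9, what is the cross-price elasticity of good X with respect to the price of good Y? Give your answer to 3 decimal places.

-0.174

At P_X = 8 and P_Y = 13.9: Q_X = 1708.228.
∂Q_X/∂P_Y = -1.54P_Y = -1.54(13.9) = -21.4060.
ε = (∂Q_X/∂P_Y)(P_Y/Q_X) = -21.4060 × (13.9/1708.228) ≈ -0.174.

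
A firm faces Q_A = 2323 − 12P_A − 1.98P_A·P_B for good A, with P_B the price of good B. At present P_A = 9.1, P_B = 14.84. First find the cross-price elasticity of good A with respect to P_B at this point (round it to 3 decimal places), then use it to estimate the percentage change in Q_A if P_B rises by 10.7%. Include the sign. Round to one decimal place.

-1.5%

At P_A = 9.1, P_B = 14.84: Q_A = 1946.413.
∂Q_A/∂P_B = -1.98P_A = -18.0180.
ε = (∂Q_A/∂P_B)(P_B/Q_A) = -18.0180 × 14.84/1946.413 ≈ -0.137.
%ΔQ_A ≈ ε × %ΔP_B = -0.137 × (10.7%) = -1.5%.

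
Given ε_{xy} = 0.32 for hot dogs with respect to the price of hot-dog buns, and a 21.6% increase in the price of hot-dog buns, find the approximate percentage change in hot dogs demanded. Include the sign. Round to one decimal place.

%ΔQ ≈ ε × %ΔP of hot-dog buns = 0.32 × (21.6%) = 6.9%.
Demand for hot dogs rises by about 6.9%.

6.9%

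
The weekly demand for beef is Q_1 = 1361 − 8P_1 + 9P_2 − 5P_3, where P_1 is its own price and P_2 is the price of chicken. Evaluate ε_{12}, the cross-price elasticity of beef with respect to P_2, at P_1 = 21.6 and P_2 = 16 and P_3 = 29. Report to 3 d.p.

At P_1 = 21.6 and P_2 = 16 and P_3 = 29: Q_1 = 1187.2.
∂Q_1/∂P_2 = 9.
ε = (∂Q_1/∂P_2)(P_2/Q_1) = 9 × (16/1187.2) ≈ 0.121.

0.121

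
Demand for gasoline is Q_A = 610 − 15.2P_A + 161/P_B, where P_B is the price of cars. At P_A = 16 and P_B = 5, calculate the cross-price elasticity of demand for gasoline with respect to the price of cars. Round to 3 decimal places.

-0.081

At P_A = 16 and P_B = 5: Q_A = 399.
∂Q_A/∂P_B = −161/P_B² = -6.4400.
ε = (∂Q_A/∂P_B)(P_B/Q_A) = -6.4400 × (5/399) ≈ -0.081.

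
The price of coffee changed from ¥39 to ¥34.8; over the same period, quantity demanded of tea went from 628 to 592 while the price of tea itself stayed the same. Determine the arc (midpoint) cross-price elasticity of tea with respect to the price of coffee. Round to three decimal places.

0.519

ΔQ_A = 592 − 628 = -36; ΔP_B = 34.8 − 39 = -4.2.
Midpoints: Q̄_A = 610.0, P̄_B = 36.90.
ε = (ΔQ_A/Q̄_A)/(ΔP_B/P̄_B) = (-36/610.0)/(-4.2/36.90) ≈ 0.519.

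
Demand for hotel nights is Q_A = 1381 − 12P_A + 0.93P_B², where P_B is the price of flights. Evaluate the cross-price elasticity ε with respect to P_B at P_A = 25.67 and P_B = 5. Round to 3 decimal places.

At P_A = 25.67 and P_B = 5: Q_A = 1096.21.
∂Q_A/∂P_B = 1.86P_B = 1.86(5) = 9.3000.
ε = (∂Q_A/∂P_B)(P_B/Q_A) = 9.3000 × (5/1096.21) ≈ 0.042.
ε > 0: substitutes.

0.042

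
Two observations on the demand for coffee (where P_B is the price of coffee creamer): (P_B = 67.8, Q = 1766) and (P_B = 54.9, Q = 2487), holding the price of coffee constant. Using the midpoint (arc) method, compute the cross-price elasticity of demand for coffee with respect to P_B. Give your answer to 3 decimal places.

ΔQ_A = 2487 − 1766 = 721; ΔP_B = 54.9 − 67.8 = -12.9.
Midpoints: Q̄_A = 2126.5, P̄_B = 61.35.
ε = (ΔQ_A/Q̄_A)/(ΔP_B/P̄_B) = (721/2126.5)/(-12.9/61.35) ≈ -1.612.

-1.612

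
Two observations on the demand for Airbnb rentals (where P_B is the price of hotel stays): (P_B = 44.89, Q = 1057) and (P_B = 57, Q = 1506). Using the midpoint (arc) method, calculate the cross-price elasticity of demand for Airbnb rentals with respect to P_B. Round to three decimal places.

ΔQ_A = 1506 − 1057 = 449; ΔP_B = 57 − 44.89 = 12.11.
Midpoints: Q̄_A = 1281.5, P̄_B = 50.95.
ε = (ΔQ_A/Q̄_A)/(ΔP_B/P̄_B) = (449/1281.5)/(12.11/50.95) ≈ 1.474.

1.474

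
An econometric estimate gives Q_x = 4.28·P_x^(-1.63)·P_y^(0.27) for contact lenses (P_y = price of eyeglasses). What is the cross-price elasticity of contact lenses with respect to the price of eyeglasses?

0.27

In a log-linear (constant-elasticity) demand function, the coefficient on the exponent of P_y is the cross-price elasticity.
ε = 0.27. Positive, so contact lenses and eyeglasses are substitutes.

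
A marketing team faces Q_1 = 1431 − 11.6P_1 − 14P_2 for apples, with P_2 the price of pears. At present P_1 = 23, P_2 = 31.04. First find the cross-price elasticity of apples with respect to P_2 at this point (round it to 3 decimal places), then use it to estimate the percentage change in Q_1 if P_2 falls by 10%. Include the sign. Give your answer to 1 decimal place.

6.0%

At P_1 = 23, P_2 = 31.04: Q_1 = 729.64.
∂Q_1/∂P_2 = -14.
ε = (∂Q_1/∂P_2)(P_2/Q_1) = -14.0000 × 31.04/729.64 ≈ -0.596.
%ΔQ_1 ≈ ε × %ΔP_2 = -0.596 × (-10%) = 6.0%.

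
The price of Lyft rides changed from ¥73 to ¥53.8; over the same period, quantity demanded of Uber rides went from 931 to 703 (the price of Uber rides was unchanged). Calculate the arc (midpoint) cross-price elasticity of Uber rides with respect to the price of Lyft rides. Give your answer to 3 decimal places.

ΔQ_A = 703 − 931 = -228; ΔP_B = 53.8 − 73 = -19.2.
Midpoints: Q̄_A = 817.0, P̄_B = 63.40.
ε = (ΔQ_A/Q̄_A)/(ΔP_B/P̄_B) = (-228/817.0)/(-19.2/63.40) ≈ 0.922.
ε > 0: Uber rides and Lyft rides are substitutes.

0.922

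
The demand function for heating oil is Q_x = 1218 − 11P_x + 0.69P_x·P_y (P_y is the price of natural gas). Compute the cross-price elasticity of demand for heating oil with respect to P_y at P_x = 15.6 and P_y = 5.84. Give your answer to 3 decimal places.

At P_x = 15.6 and P_y = 5.84: Q_x = 1109.262.
∂Q_x/∂P_y = 0.69P_x = 0.69(15.6) = 10.7640.
ε = (∂Q_x/∂P_y)(P_y/Q_x) = 10.7640 × (5.84/1109.262) ≈ 0.057.

0.057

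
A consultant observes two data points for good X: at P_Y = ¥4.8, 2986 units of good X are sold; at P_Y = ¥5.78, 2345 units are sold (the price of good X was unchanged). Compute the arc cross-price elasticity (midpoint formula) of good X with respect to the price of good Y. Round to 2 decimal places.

ΔQ_X = 2345 − 2986 = -641; ΔP_Y = 5.78 − 4.8 = 0.98.
Midpoints: Q̄_X = 2665.5, P̄_Y = 5.29.
ε = (ΔQ_X/Q̄_X)/(ΔP_Y/P̄_Y) = (-641/2665.5)/(0.98/5.29) ≈ -1.30.
ε < 0: good X and good Y are complements.

-1.30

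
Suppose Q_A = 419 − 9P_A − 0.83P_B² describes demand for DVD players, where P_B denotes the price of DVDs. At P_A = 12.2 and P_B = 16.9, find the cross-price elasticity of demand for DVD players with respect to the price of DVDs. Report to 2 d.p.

-6.57

At P_A = 12.2 and P_B = 16.9: Q_A = 72.144.
∂Q_A/∂P_B = -1.66P_B = -1.66(16.9) = -28.0540.
ε = (∂Q_A/∂P_B)(P_B/Q_A) = -28.0540 × (16.9/72.144) ≈ -6.57.
ε < 0: complements.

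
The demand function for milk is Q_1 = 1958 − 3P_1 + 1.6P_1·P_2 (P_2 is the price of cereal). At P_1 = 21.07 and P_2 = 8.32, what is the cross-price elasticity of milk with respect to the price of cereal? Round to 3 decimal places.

0.129

At P_1 = 21.07 and P_2 = 8.32: Q_1 = 2175.274.
∂Q_1/∂P_2 = 1.6P_1 = 1.6(21.07) = 33.7120.
ε = (∂Q_1/∂P_2)(P_2/Q_1) = 33.7120 × (8.32/2175.274) ≈ 0.129.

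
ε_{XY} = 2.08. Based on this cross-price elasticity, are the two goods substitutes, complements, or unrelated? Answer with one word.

ε = 2.08 > 0, so a higher price of good Y raises demand for good X: substitutes.

substitutes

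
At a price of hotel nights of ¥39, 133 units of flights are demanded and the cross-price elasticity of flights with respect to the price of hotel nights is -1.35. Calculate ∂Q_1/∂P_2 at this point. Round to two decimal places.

-4.60

ε = (∂Q_1/∂P_2)·(P_2/Q_1) ⇒ ∂Q_1/∂P_2 = ε·Q_1/P_2 = -1.35 × 133/39 ≈ -4.60.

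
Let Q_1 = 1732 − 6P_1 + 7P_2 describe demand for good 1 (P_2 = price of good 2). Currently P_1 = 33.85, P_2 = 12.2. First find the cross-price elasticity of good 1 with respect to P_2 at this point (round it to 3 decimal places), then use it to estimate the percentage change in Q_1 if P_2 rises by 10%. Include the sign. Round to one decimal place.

At P_1 = 33.85, P_2 = 12.2: Q_1 = 1614.3.
∂Q_1/∂P_2 = 7.
ε = (∂Q_1/∂P_2)(P_2/Q_1) = 7.0000 × 12.2/1614.3 ≈ 0.053.
%ΔQ_1 ≈ ε × %ΔP_2 = 0.053 × (10%) = 0.5%.

0.5%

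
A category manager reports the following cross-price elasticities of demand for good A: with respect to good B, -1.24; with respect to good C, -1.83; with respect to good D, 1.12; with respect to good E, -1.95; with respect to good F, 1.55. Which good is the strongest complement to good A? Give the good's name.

Complements have ε < 0. The most negative value is -1.95 (good E).

good E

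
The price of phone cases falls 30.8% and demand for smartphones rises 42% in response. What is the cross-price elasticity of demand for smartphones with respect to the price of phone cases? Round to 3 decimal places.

ε = (%ΔQ of smartphones) / (%ΔP of phone cases) = (42%) / (-30.8%) ≈ -1.364.
Negative cross-price elasticity: complements.

-1.364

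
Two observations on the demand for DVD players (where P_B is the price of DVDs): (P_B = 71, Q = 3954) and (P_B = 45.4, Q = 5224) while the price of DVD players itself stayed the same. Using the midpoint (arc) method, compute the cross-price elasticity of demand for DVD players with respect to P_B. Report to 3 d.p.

-0.629

ΔQ_A = 5224 − 3954 = 1270; ΔP_B = 45.4 − 71 = -25.6.
Midpoints: Q̄_A = 4589.0, P̄_B = 58.20.
ε = (ΔQ_A/Q̄_A)/(ΔP_B/P̄_B) = (1270/4589.0)/(-25.6/58.20) ≈ -0.629.
ε < 0: DVD players and DVDs are complements.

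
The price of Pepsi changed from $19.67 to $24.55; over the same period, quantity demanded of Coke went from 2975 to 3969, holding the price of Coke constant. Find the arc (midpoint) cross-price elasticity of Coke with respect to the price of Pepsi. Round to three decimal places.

ΔQ_A = 3969 − 2975 = 994; ΔP_B = 24.55 − 19.67 = 4.88.
Midpoints: Q̄_A = 3472.0, P̄_B = 22.11.
ε = (ΔQ_A/Q̄_A)/(ΔP_B/P̄_B) = (994/3472.0)/(4.88/22.11) ≈ 1.297.
ε > 0: Coke and Pepsi are substitutes.

1.297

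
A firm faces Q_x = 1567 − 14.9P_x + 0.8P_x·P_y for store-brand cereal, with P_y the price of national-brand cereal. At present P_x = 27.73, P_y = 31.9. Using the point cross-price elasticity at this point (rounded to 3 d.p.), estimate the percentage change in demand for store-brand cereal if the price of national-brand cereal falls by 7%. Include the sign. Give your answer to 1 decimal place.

At P_x = 27.73, P_y = 31.9: Q_x = 1861.493.
∂Q_x/∂P_y = 0.8P_x = 22.1840.
ε = (∂Q_x/∂P_y)(P_y/Q_x) = 22.1840 × 31.9/1861.493 ≈ 0.380.
%ΔQ_x ≈ ε × %ΔP_y = 0.380 × (-7%) = -2.7%.

-2.7%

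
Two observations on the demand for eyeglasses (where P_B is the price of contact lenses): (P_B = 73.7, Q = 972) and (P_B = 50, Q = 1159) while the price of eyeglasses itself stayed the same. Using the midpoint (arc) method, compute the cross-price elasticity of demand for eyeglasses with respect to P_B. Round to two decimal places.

-0.46

ΔQ_A = 1159 − 972 = 187; ΔP_B = 50 − 73.7 = -23.7.
Midpoints: Q̄_A = 1065.5, P̄_B = 61.85.
ε = (ΔQ_A/Q̄_A)/(ΔP_B/P̄_B) = (187/1065.5)/(-23.7/61.85) ≈ -0.46.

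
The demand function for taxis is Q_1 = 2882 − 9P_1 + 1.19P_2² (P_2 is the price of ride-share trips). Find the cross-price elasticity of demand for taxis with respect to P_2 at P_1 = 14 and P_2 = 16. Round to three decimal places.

At P_1 = 14 and P_2 = 16: Q_1 = 3060.64.
∂Q_1/∂P_2 = 2.38P_2 = 2.38(16) = 38.0800.
ε = (∂Q_1/∂P_2)(P_2/Q_1) = 38.0800 × (16/3060.64) ≈ 0.199.

0.199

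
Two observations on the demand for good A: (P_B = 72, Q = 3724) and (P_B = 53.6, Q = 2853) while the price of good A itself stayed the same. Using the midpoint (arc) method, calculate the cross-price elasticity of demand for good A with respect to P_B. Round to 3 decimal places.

ΔQ_A = 2853 − 3724 = -871; ΔP_B = 53.6 − 72 = -18.4.
Midpoints: Q̄_A = 3288.5, P̄_B = 62.80.
ε = (ΔQ_A/Q̄_A)/(ΔP_B/P̄_B) = (-871/3288.5)/(-18.4/62.80) ≈ 0.904.
ε > 0: good A and good B are substitutes.

0.904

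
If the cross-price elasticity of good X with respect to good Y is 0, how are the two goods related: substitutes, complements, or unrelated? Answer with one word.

ε = 0: demand for good X does not respond to good Y's price; the goods are unrelated.

unrelated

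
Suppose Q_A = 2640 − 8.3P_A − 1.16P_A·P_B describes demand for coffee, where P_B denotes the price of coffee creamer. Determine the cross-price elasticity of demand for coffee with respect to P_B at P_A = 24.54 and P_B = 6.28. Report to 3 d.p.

-0.079

At P_A = 24.54 and P_B = 6.28: Q_A = 2257.549.
∂Q_A/∂P_B = -1.16P_A = -1.16(24.54) = -28.4664.
ε = (∂Q_A/∂P_B)(P_B/Q_A) = -28.4664 × (6.28/2257.549) ≈ -0.079.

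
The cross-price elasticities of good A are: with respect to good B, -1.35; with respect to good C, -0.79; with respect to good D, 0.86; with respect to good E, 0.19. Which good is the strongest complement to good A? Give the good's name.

Complements have ε < 0. The most negative value is -1.35 (good B).

good B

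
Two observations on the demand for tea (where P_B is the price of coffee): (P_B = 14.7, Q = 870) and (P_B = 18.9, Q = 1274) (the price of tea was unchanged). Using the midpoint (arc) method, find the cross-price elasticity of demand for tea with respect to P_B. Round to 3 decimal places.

ΔQ_A = 1274 − 870 = 404; ΔP_B = 18.9 − 14.7 = 4.2.
Midpoints: Q̄_A = 1072.0, P̄_B = 16.80.
ε = (ΔQ_A/Q̄_A)/(ΔP_B/P̄_B) = (404/1072.0)/(4.2/16.80) ≈ 1.507.
ε > 0: tea and coffee are substitutes.

1.507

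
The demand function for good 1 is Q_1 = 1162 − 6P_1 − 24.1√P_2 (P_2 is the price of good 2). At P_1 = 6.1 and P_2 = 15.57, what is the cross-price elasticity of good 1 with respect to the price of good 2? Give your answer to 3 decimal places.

At P_1 = 6.1 and P_2 = 15.57: Q_1 = 1030.304.
∂Q_1/∂P_2 = -24.1/(2√P_2) = -24.1/(2√15.57) = -3.0538.
ε = (∂Q_1/∂P_2)(P_2/Q_1) = -3.0538 × (15.57/1030.304) ≈ -0.046.

-0.046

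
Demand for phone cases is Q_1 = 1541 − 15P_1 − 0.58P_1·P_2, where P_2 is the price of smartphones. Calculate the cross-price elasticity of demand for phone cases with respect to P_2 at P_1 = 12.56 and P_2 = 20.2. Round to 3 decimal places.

-0.122

At P_1 = 12.56 and P_2 = 20.2: Q_1 = 1205.447.
∂Q_1/∂P_2 = -0.58P_1 = -0.58(12.56) = -7.2848.
ε = (∂Q_1/∂P_2)(P_2/Q_1) = -7.2848 × (20.2/1205.447) ≈ -0.122.
ε < 0: complements.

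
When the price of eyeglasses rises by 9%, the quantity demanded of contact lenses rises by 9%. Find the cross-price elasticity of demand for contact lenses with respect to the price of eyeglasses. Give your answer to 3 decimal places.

ε = (%ΔQ of contact lenses) / (%ΔP of eyeglasses) = (9%) / (9%) ≈ 1.000.
Positive cross-price elasticity: substitutes.

1.000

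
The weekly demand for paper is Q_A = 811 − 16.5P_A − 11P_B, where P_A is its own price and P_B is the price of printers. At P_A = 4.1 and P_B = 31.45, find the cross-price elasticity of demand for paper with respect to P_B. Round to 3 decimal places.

-0.871

At P_A = 4.1 and P_B = 31.45: Q_A = 397.4.
∂Q_A/∂P_B = -11.
ε = (∂Q_A/∂P_B)(P_B/Q_A) = -11 × (31.45/397.4) ≈ -0.871.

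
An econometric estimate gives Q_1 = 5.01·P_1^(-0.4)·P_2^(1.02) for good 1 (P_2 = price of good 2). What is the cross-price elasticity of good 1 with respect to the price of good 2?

In a log-linear (constant-elasticity) demand function, the coefficient on the exponent of P_2 is the cross-price elasticity.
ε = 1.02. Positive, so good 1 and good 2 are substitutes.

1.02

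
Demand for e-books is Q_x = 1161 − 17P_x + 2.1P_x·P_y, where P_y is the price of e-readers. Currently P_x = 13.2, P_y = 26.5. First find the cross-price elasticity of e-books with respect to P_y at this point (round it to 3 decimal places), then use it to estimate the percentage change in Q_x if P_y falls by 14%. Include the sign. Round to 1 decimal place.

At P_x = 13.2, P_y = 26.5: Q_x = 1671.18.
∂Q_x/∂P_y = 2.1P_x = 27.7200.
ε = (∂Q_x/∂P_y)(P_y/Q_x) = 27.7200 × 26.5/1671.18 ≈ 0.440.
%ΔQ_x ≈ ε × %ΔP_y = 0.440 × (-14%) = -6.2%.

-6.2%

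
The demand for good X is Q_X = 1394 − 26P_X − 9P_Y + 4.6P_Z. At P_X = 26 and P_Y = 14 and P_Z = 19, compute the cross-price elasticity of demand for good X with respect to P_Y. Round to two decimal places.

At P_X = 26 and P_Y = 14 and P_Z = 19: Q_X = 679.4.
∂Q_X/∂P_Y = -9.
ε = (∂Q_X/∂P_Y)(P_Y/Q_X) = -9 × (14/679.4) ≈ -0.19.
Since ε < 0, good X and good Y are complements.

-0.19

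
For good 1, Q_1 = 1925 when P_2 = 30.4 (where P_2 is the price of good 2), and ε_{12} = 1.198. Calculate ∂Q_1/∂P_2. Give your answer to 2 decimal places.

ε = (∂Q_1/∂P_2)·(P_2/Q_1) ⇒ ∂Q_1/∂P_2 = ε·Q_1/P_2 = 1.198 × 1925/30.4 ≈ 75.86.

75.86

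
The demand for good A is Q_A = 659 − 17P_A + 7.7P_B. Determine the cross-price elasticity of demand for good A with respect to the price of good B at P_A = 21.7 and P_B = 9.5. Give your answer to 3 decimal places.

At P_A = 21.7 and P_B = 9.5: Q_A = 363.25.
∂Q_A/∂P_B = 7.7.
ε = (∂Q_A/∂P_B)(P_B/Q_A) = 7.7 × (9.5/363.25) ≈ 0.201.
Since ε > 0, good A and good B are substitutes.

0.201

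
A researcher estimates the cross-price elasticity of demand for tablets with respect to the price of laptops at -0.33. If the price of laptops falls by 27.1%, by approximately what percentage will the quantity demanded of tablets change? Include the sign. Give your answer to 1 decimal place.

8.9%

%ΔQ ≈ ε × %ΔP of laptops = -0.33 × (-27.1%) = 8.9%.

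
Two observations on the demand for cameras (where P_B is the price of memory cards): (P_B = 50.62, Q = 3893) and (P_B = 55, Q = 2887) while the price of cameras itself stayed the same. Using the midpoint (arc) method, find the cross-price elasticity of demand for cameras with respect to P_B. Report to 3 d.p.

ΔQ_A = 2887 − 3893 = -1006; ΔP_B = 55 − 50.62 = 4.38.
Midpoints: Q̄_A = 3390.0, P̄_B = 52.81.
ε = (ΔQ_A/Q̄_A)/(ΔP_B/P̄_B) = (-1006/3390.0)/(4.38/52.81) ≈ -3.578.
ε < 0: cameras and memory cards are complements.

-3.578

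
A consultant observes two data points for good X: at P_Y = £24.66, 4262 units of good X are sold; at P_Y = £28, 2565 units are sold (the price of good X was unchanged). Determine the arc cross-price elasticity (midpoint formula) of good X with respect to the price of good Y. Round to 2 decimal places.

-3.92

ΔQ_X = 2565 − 4262 = -1697; ΔP_Y = 28 − 24.66 = 3.34.
Midpoints: Q̄_X = 3413.5, P̄_Y = 26.33.
ε = (ΔQ_X/Q̄_X)/(ΔP_Y/P̄_Y) = (-1697/3413.5)/(3.34/26.33) ≈ -3.92.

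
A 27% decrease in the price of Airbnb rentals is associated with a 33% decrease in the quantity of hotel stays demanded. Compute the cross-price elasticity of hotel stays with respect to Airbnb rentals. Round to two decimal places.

ε = (%ΔQ of hotel stays) / (%ΔP of Airbnb rentals) = (-33%) / (-27%) ≈ 1.22.
Positive cross-price elasticity: substitutes.

1.22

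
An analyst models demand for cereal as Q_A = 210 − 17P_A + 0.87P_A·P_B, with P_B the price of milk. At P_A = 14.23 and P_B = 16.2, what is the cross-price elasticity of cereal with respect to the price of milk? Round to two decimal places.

1.19

At P_A = 14.23 and P_B = 16.2: Q_A = 168.648.
∂Q_A/∂P_B = 0.87P_A = 0.87(14.23) = 12.3801.
ε = (∂Q_A/∂P_B)(P_B/Q_A) = 12.3801 × (16.2/168.648) ≈ 1.19.
ε > 0: substitutes.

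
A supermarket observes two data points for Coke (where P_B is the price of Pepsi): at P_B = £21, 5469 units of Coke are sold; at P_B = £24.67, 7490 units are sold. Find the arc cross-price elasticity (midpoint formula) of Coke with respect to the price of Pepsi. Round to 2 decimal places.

ΔQ_A = 7490 − 5469 = 2021; ΔP_B = 24.67 − 21 = 3.67.
Midpoints: Q̄_A = 6479.5, P̄_B = 22.84.
ε = (ΔQ_A/Q̄_A)/(ΔP_B/P̄_B) = (2021/6479.5)/(3.67/22.84) ≈ 1.94.

1.94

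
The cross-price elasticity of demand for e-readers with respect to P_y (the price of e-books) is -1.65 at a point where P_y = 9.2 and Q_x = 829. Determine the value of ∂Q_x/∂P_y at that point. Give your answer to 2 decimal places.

-148.68

ε = (∂Q_x/∂P_y)·(P_y/Q_x) ⇒ ∂Q_x/∂P_y = ε·Q_x/P_y = -1.65 × 829/9.2 ≈ -148.68.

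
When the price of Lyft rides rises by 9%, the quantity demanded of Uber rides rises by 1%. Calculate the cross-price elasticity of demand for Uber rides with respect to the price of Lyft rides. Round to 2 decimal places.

ε = (%ΔQ of Uber rides) / (%ΔP of Lyft rides) = (1%) / (9%) ≈ 0.11.
Positive cross-price elasticity: substitutes.

0.11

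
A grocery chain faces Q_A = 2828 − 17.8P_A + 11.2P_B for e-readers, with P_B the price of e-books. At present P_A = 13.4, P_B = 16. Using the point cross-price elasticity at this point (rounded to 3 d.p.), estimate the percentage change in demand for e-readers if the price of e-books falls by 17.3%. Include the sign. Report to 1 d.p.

At P_A = 13.4, P_B = 16: Q_A = 2768.68.
∂Q_A/∂P_B = 11.2.
ε = (∂Q_A/∂P_B)(P_B/Q_A) = 11.2000 × 16/2768.68 ≈ 0.065.
%ΔQ_A ≈ ε × %ΔP_B = 0.065 × (-17.3%) = -1.1%.

-1.1%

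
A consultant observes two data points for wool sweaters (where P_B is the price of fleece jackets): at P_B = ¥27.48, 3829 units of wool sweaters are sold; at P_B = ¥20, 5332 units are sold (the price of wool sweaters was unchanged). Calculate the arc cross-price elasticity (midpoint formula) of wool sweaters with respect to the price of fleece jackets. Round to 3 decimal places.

-1.041

ΔQ_A = 5332 − 3829 = 1503; ΔP_B = 20 − 27.48 = -7.48.
Midpoints: Q̄_A = 4580.5, P̄_B = 23.74.
ε = (ΔQ_A/Q̄_A)/(ΔP_B/P̄_B) = (1503/4580.5)/(-7.48/23.74) ≈ -1.041.
ε < 0: wool sweaters and fleece jackets are complements.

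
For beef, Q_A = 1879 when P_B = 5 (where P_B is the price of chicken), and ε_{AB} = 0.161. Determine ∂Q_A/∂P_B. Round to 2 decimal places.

ε = (∂Q_A/∂P_B)·(P_B/Q_A) ⇒ ∂Q_A/∂P_B = ε·Q_A/P_B = 0.161 × 1879/5 ≈ 60.50.

60.50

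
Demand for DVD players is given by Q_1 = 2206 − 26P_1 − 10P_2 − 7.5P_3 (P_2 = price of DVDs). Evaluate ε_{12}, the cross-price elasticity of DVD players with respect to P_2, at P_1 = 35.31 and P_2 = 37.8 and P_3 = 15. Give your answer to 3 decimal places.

At P_1 = 35.31 and P_2 = 37.8 and P_3 = 15: Q_1 = 797.44.
∂Q_1/∂P_2 = -10.
ε = (∂Q_1/∂P_2)(P_2/Q_1) = -10 × (37.8/797.44) ≈ -0.474.

-0.474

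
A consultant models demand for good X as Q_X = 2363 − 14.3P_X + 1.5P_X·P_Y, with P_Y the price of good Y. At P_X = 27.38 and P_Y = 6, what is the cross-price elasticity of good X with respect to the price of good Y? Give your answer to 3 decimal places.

At P_X = 27.38 and P_Y = 6: Q_X = 2217.886.
∂Q_X/∂P_Y = 1.5P_X = 1.5(27.38) = 41.0700.
ε = (∂Q_X/∂P_Y)(P_Y/Q_X) = 41.0700 × (6/2217.886) ≈ 0.111.
ε > 0: substitutes.

0.111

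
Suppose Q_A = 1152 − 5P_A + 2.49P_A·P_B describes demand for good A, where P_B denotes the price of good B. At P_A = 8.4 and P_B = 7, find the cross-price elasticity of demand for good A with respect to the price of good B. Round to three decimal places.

At P_A = 8.4 and P_B = 7: Q_A = 1256.412.
∂Q_A/∂P_B = 2.49P_A = 2.49(8.4) = 20.9160.
ε = (∂Q_A/∂P_B)(P_B/Q_A) = 20.9160 × (7/1256.412) ≈ 0.117.
ε > 0: substitutes.

0.117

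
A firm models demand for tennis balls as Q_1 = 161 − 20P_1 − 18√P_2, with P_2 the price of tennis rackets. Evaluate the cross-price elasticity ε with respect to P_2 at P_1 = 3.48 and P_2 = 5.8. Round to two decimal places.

At P_1 = 3.48 and P_2 = 5.8: Q_1 = 48.050.
∂Q_1/∂P_2 = -18/(2√P_2) = -18/(2√5.8) = -3.7370.
ε = (∂Q_1/∂P_2)(P_2/Q_1) = -3.7370 × (5.8/48.050) ≈ -0.45.
ε < 0: complements.

-0.45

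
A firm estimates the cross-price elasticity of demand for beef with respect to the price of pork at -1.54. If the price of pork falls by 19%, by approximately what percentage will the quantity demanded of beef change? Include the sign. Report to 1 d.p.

%ΔQ ≈ ε × %ΔP of pork = -1.54 × (-19%) = 29.3%.
Demand for beef rises by about 29.3%.

29.3%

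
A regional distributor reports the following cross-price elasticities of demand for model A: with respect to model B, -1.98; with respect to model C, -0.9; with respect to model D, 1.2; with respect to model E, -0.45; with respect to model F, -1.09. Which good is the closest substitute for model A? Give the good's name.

model D

Substitutes have ε > 0. Among the positive values, 1.2 (model D) is largest.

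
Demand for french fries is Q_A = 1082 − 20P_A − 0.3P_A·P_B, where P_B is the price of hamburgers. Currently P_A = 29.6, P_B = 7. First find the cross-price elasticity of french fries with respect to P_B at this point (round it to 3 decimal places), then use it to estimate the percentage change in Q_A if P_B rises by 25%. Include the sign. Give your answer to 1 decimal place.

At P_A = 29.6, P_B = 7: Q_A = 427.84.
∂Q_A/∂P_B = -0.3P_A = -8.8800.
ε = (∂Q_A/∂P_B)(P_B/Q_A) = -8.8800 × 7/427.84 ≈ -0.145.
%ΔQ_A ≈ ε × %ΔP_B = -0.145 × (25%) = -3.6%.

-3.6%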